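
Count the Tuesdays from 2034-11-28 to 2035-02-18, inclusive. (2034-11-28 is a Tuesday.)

2034-11-28 is a Tuesday; the first Tuesday on or after it is 2034-11-28.
From 2034-11-28 to 2035-02-18: 2 + 31 + 31 + 18 = 82 days (rest of November, December, January, February).
82 ÷ 7 = 11 full weeks with remainder 5, so 11 more Tuesdays after the first → 12.

12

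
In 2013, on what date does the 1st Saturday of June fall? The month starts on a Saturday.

1 June 2013

June 2013 begins on a Saturday, so the first Saturday is June 1.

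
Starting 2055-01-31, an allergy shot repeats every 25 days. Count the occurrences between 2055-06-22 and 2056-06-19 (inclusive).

15

Occurrences land 25·i days after 2055-01-31 for i = 0, 1, 2, …
2055-06-22 is 142 days after the start; 142 ÷ 25 = 5 remainder 17; since the remainder is 17, round up to i = 6. First occurrence in the window: #7 on 2055-06-30 (6×25 = 150 days in).
2056-06-19 is 505 days after the start; 505 ÷ 25 = 20 remainder 5. Last occurrence in the window: #21 on 2056-06-14.
Occurrences #7 through #21: 15 in total.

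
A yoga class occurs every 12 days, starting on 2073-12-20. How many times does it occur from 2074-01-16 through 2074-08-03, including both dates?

Occurrences land 12·i days after 2073-12-20 for i = 0, 1, 2, …
2074-01-16 is 27 days after the start; 27 ÷ 12 = 2 remainder 3; since the remainder is 3, round up to i = 3. First occurrence in the window: #4 on 2074-01-25 (3×12 = 36 days in).
2074-08-03 is 226 days after the start; 226 ÷ 12 = 18 remainder 10. Last occurrence in the window: #19 on 2074-07-24.
Occurrences #4 through #19: 16 in total.

16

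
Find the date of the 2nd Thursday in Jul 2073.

Jul 13, 2073

Jul 2073 begins on a Saturday, so the first Thursday is Jul 6 (5 days later).
The 2nd Thursday is 1 weeks later: 6 + 7 = 13.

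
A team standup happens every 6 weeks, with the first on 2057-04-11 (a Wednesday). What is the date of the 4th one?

2057-08-15

The 4th occurrence is 3 intervals after the first: 3 × 42 = 126 days after 2057-04-11.
April has 30 days — 19 days to the end of April leaves 107.
May has 31 days (76 left).
June has 30 days (46 left).
July has 31 days (15 left).
15 days into August → 2057-08-15.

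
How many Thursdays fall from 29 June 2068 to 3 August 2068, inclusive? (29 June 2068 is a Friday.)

5

29 June 2068 is a Friday; the first Thursday on or after it is 5 July 2068 (6 days later).
From 5 July 2068 to 3 August 2068: 26 + 3 = 29 days (rest of July, August).
29 ÷ 7 = 4 full weeks with remainder 1, so 4 more Thursdays after the first → 5.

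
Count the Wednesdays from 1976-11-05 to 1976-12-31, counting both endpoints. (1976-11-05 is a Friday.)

1976-11-05 is a Friday; the first Wednesday on or after it is 1976-11-10 (5 days later).
From 1976-11-10 to 1976-12-31: 20 + 31 = 51 days (rest of November, December).
51 ÷ 7 = 7 full weeks with remainder 2, so 7 more Wednesdays after the first → 8.

8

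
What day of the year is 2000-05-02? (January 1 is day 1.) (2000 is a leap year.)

123

Days in months before May: 31 + 29 + 31 + 30 = 121.
Plus 2 days into May → day 123.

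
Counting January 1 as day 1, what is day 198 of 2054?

2054-07-17

January has 31 days (198 − 31 = 167 remain).
February has 28 days (167 − 28 = 139 remain).
March has 31 days (139 − 31 = 108 remain).
April has 30 days (108 − 30 = 78 remain).
May has 31 days (78 − 31 = 47 remain).
June has 30 days (47 − 30 = 17 remain).
17 into July → July 17.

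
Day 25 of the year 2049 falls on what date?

25 into January → January 25.

25 January 2049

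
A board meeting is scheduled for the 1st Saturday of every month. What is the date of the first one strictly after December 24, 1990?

December 1990 starts on a Saturday, so its 1st Saturday is December 1, 1990.
That is not after December 24, 1990, so look at January 1991.
January 1991 starts on a Tuesday, so its 1st Saturday is January 5, 1991 (4 days in).

January 5, 1991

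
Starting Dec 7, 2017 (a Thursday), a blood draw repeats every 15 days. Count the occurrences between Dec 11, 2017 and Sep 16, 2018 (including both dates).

18

Occurrences land 15·i days after Dec 7, 2017 for i = 0, 1, 2, …
Dec 11, 2017 is 4 days after the start; 4 ÷ 15 = 0 remainder 4; since the remainder is 4, round up to i = 1. First occurrence in the window: #2 on Dec 22, 2017 (1×15 = 15 days in).
Sep 16, 2018 is 283 days after the start; 283 ÷ 15 = 18 remainder 13. Last occurrence in the window: #19 on Sep 3, 2018.
Occurrences #2 through #19: 18 in total.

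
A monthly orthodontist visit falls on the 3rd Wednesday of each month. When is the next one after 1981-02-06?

1981-02-18

February 1981 starts on a Sunday; its first Wednesday is the 4th, so the 3rd Wednesday is the 18th — 1981-02-18.
1981-02-18 is after 1981-02-06, so that is the next one.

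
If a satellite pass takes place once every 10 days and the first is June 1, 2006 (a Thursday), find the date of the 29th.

The 29th occurrence is 28 intervals after the first: 28 × 10 = 280 days after June 1, 2006.
June has 30 days — 29 days to the end of June leaves 251.
July has 31 days (220 left).
August has 31 days (189 left).
September has 30 days (159 left).
October has 31 days (128 left).
November has 30 days (98 left).
December has 31 days (67 left).
January has 31 days (36 left).
February has 28 days (8 left).
8 days into March → March 8, 2007.

March 8, 2007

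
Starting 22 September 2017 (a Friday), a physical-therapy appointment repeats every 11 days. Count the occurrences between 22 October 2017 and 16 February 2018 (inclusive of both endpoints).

Occurrences land 11·i days after 22 September 2017 for i = 0, 1, 2, …
22 October 2017 is 30 days after the start; 30 ÷ 11 = 2 remainder 8; since the remainder is 8, round up to i = 3. First occurrence in the window: #4 on 25 October 2017 (3×11 = 33 days in).
16 February 2018 is 147 days after the start; 147 ÷ 11 = 13 remainder 4. Last occurrence in the window: #14 on 12 February 2018.
Occurrences #4 through #14: 11 in total.

11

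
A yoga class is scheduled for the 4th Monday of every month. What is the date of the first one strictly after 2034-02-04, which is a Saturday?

2034-02-27

February 2034 starts on a Wednesday; its first Monday is the 6th, so the 4th Monday is the 27th — 2034-02-27.
2034-02-27 is after 2034-02-04, so that is the next one.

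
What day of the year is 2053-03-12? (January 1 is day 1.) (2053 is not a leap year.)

Days in months before March: 31 + 28 = 59.
Plus 12 days into March → day 71.

71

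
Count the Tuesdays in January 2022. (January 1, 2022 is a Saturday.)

January 1, 2022 is a Saturday; the first Tuesday on or after it is January 4, 2022 (3 days later).
From January 4, 2022 to January 31, 2022 is 31 − 4 = 27 days.
27 ÷ 7 = 3 full weeks with remainder 6, so 3 more Tuesdays after the first → 4.

4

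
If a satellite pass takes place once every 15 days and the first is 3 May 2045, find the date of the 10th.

15 September 2045

The 10th occurrence is 9 intervals after the first: 9 × 15 = 135 days after 3 May 2045.
May has 31 days — 28 days to the end of May leaves 107.
June has 30 days (77 left).
July has 31 days (46 left).
August has 31 days (15 left).
15 days into September → 15 September 2045.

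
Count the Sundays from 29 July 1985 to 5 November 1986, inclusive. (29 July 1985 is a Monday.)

29 July 1985 is a Monday; the first Sunday on or after it is 4 August 1985 (6 days later).
From 4 August 1985 to 5 November 1986: 149 + 309 = 458 days (rest of 1985, to 5 November 1986 in 1986).
458 ÷ 7 = 65 full weeks with remainder 3, so 65 more Sundays after the first → 66.

66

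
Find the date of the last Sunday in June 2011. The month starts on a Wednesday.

June 2011 begins on a Wednesday, so the first Sunday is June 5 (4 days later).
June 2011 has 30 days. Adding weeks: 5, 12, 19, 26 — the last one ≤ 30 is the 26th.

2011-06-26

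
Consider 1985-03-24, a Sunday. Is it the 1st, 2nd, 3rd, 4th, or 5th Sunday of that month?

Day 24 falls in week ⌈24/7⌉ of the month.
Days 1–7 hold the 1st Sunday, 8–14 the 2nd, 15–21 the 3rd, 22–28 the 4th, 29–31 the 5th.
24 is in the range for the 4th.

4th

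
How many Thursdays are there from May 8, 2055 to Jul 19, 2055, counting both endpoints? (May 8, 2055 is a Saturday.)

10

May 8, 2055 is a Saturday; the first Thursday on or after it is May 13, 2055 (5 days later).
From May 13, 2055 to Jul 19, 2055: 18 + 30 + 19 = 67 days (rest of May, Jun, Jul).
67 ÷ 7 = 9 full weeks with remainder 4, so 9 more Thursdays after the first → 10.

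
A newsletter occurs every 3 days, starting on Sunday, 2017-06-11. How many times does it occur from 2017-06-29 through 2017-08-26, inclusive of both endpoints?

Occurrences land 3·i days after 2017-06-11 for i = 0, 1, 2, …
2017-06-29 is 18 days after the start; 18 ÷ 3 = 6 remainder 0. First occurrence in the window: #7 on 2017-06-29 (6×3 = 18 days in).
2017-08-26 is 76 days after the start; 76 ÷ 3 = 25 remainder 1. Last occurrence in the window: #26 on 2017-08-25.
Occurrences #7 through #26: 20 in total.

20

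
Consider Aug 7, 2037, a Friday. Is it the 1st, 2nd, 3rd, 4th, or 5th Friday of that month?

1st

Day 7 falls in week ⌈7/7⌉ of the month.
Days 1–7 hold the 1st Friday, 8–14 the 2nd, 15–21 the 3rd, 22–28 the 4th, 29–31 the 5th.
7 is in the range for the 1st.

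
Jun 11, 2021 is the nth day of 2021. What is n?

162

Days in months before Jun: 31 + 28 + 31 + 30 + 31 = 151.
Plus 11 days into Jun → day 162.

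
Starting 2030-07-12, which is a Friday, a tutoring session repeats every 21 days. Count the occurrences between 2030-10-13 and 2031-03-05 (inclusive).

7

Occurrences land 21·i days after 2030-07-12 for i = 0, 1, 2, …
2030-10-13 is 93 days after the start; 93 ÷ 21 = 4 remainder 9; since the remainder is 9, round up to i = 5. First occurrence in the window: #6 on 2030-10-25 (5×21 = 105 days in).
2031-03-05 is 236 days after the start; 236 ÷ 21 = 11 remainder 5. Last occurrence in the window: #12 on 2031-02-28.
Occurrences #6 through #12: 7 in total.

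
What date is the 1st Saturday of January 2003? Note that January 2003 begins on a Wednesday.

January 2003 begins on a Wednesday, so the first Saturday is January 4 (3 days later).

January 4, 2003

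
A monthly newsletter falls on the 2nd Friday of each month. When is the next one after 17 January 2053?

14 February 2053

January 2053 starts on a Wednesday; its first Friday is the 3rd, so the 2nd Friday is the 10th — 10 January 2053.
That is not after 17 January 2053, so look at February 2053.
February 2053 starts on a Saturday; its first Friday is the 7th, so the 2nd Friday is the 14th — 14 February 2053.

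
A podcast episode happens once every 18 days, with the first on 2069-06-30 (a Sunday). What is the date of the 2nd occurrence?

The 2nd occurrence is 1 interval after the first: 1 × 18 = 18 days after 2069-06-30.
June has 30 days — 0 days to the end of June leaves 18.
18 days into July → 2069-07-18.

2069-07-18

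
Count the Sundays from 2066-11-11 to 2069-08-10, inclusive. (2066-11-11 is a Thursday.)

2066-11-11 is a Thursday; the first Sunday on or after it is 2066-11-14 (3 days later).
From 2066-11-14 to 2069-08-10: 47 + 365 + 366 + 222 = 1000 days (rest of 2066, 2067, 2068, to 2069-08-10 in 2069).
1000 ÷ 7 = 142 full weeks with remainder 6, so 142 more Sundays after the first → 143.

143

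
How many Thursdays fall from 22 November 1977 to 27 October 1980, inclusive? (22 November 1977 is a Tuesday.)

22 November 1977 is a Tuesday; the first Thursday on or after it is 24 November 1977 (2 days later).
From 24 November 1977 to 27 October 1980: 37 + 365 + 365 + 301 = 1068 days (rest of 1977, 1978, 1979, to 27 October 1980 in 1980).
1068 ÷ 7 = 152 full weeks with remainder 4, so 152 more Thursdays after the first → 153.

153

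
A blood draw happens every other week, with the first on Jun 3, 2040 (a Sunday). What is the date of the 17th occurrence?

The 17th occurrence is 16 intervals after the first: 16 × 14 = 224 days after Jun 3, 2040.
Jun has 30 days — 27 days to the end of Jun leaves 197.
Jul has 31 days (166 left).
Aug has 31 days (135 left).
Sep has 30 days (105 left).
Oct has 31 days (74 left).
Nov has 30 days (44 left).
Dec has 31 days (13 left).
13 days into Jan → Jan 13, 2041.

Jan 13, 2041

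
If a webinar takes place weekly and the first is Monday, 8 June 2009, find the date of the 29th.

The 29th occurrence is 28 intervals after the first: 28 × 7 = 196 days after 8 June 2009.
June has 30 days — 22 days to the end of June leaves 174.
July has 31 days (143 left).
August has 31 days (112 left).
September has 30 days (82 left).
October has 31 days (51 left).
November has 30 days (21 left).
21 days into December → 21 December 2009.

21 December 2009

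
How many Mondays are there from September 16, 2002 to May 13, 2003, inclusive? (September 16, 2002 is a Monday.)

September 16, 2002 is a Monday; the first Monday on or after it is September 16, 2002.
From September 16, 2002 to May 13, 2003: 14 + 31 + 30 + 31 + 31 + 28 + 31 + 30 + 13 = 239 days (rest of September, October, November, December, January, February, March, April, May).
239 ÷ 7 = 34 full weeks with remainder 1, so 34 more Mondays after the first → 35.

35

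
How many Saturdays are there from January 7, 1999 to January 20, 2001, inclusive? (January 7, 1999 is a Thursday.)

January 7, 1999 is a Thursday; the first Saturday on or after it is January 9, 1999 (2 days later).
From January 9, 1999 to January 20, 2001: 356 + 366 + 20 = 742 days (rest of 1999, 2000, to January 20, 2001 in 2001).
742 ÷ 7 = 106 full weeks with remainder 0, so 106 more Saturdays after the first → 107.

107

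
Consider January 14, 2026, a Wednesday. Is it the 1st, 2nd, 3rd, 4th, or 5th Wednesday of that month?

2nd

Day 14 falls in week ⌈14/7⌉ of the month.
Days 1–7 hold the 1st Wednesday, 8–14 the 2nd, 15–21 the 3rd, 22–28 the 4th, 29–31 the 5th.
14 is in the range for the 2nd.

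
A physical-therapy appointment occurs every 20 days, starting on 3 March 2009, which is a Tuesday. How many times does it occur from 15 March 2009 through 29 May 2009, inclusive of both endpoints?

Occurrences land 20·i days after 3 March 2009 for i = 0, 1, 2, …
15 March 2009 is 12 days after the start; 12 ÷ 20 = 0 remainder 12; since the remainder is 12, round up to i = 1. First occurrence in the window: #2 on 23 March 2009 (1×20 = 20 days in).
29 May 2009 is 87 days after the start; 87 ÷ 20 = 4 remainder 7. Last occurrence in the window: #5 on 22 May 2009.
Occurrences #2 through #5: 4 in total.

4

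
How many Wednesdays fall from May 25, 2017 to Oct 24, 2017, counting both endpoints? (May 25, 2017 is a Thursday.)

May 25, 2017 is a Thursday; the first Wednesday on or after it is May 31, 2017 (6 days later).
From May 31, 2017 to Oct 24, 2017: 0 + 30 + 31 + 31 + 30 + 24 = 146 days (rest of May, Jun, Jul, Aug, Sep, Oct).
146 ÷ 7 = 20 full weeks with remainder 6, so 20 more Wednesdays after the first → 21.

21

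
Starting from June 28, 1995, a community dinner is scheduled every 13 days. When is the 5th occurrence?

August 19, 1995

The 5th occurrence is 4 intervals after the first: 4 × 13 = 52 days after June 28, 1995.
June has 30 days — 2 days to the end of June leaves 50.
July has 31 days (19 left).
19 days into August → August 19, 1995.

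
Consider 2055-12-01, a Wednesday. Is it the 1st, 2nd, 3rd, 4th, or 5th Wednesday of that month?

1st

Day 1 falls in week ⌈1/7⌉ of the month.
Days 1–7 hold the 1st Wednesday, 8–14 the 2nd, 15–21 the 3rd, 22–28 the 4th, 29–31 the 5th.
1 is in the range for the 1st.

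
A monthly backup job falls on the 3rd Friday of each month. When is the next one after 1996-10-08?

1996-10-18

October 1996 starts on a Tuesday; its first Friday is the 4th, so the 3rd Friday is the 18th — 1996-10-18.
1996-10-18 is after 1996-10-08, so that is the next one.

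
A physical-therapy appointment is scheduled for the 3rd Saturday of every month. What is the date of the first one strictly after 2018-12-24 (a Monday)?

2019-01-19

December 2018 starts on a Saturday; its first Saturday is the 1st, so the 3rd Saturday is the 15th — 2018-12-15.
That is not after 2018-12-24, so look at January 2019.
January 2019 starts on a Tuesday; its first Saturday is the 5th, so the 3rd Saturday is the 19th — 2019-01-19.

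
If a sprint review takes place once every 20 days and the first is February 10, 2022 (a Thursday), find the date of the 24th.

The 24th occurrence is 23 intervals after the first: 23 × 20 = 460 days after February 10, 2022.
February has 28 days — 18 days to the end of February leaves 442.
From end of February to end of 2022 is 306 days (136 left).
January has 31 days (105 left).
February has 28 days (77 left).
March has 31 days (46 left).
April has 30 days (16 left).
16 days into May → May 16, 2023.

May 16, 2023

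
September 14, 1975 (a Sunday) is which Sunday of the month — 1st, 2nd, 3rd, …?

Day 14 falls in week ⌈14/7⌉ of the month.
Days 1–7 hold the 1st Sunday, 8–14 the 2nd, 15–21 the 3rd, 22–28 the 4th, 29–31 the 5th.
14 is in the range for the 2nd.

2nd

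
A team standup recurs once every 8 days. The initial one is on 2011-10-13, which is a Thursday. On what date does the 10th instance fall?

The 10th occurrence is 9 intervals after the first: 9 × 8 = 72 days after 2011-10-13.
October has 31 days — 18 days to the end of October leaves 54.
November has 30 days (24 left).
24 days into December → 2011-12-24.

2011-12-24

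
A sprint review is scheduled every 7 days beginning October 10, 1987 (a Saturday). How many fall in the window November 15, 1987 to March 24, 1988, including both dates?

18

Occurrences land 7·i days after October 10, 1987 for i = 0, 1, 2, …
November 15, 1987 is 36 days after the start; 36 ÷ 7 = 5 remainder 1; since the remainder is 1, round up to i = 6. First occurrence in the window: #7 on November 21, 1987 (6×7 = 42 days in).
March 24, 1988 is 166 days after the start; 166 ÷ 7 = 23 remainder 5. Last occurrence in the window: #24 on March 19, 1988.
Occurrences #7 through #24: 18 in total.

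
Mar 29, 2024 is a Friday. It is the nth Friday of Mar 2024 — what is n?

Day 29 falls in week ⌈29/7⌉ of the month.
Days 1–7 hold the 1st Friday, 8–14 the 2nd, 15–21 the 3rd, 22–28 the 4th, 29–31 the 5th.
29 is in the range for the 5th.

5th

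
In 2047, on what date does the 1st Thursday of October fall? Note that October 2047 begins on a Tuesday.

3 October 2047

October 2047 begins on a Tuesday, so the first Thursday is October 3 (2 days later).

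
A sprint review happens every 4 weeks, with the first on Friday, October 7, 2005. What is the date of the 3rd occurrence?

The 3rd occurrence is 2 intervals after the first: 2 × 28 = 56 days after October 7, 2005.
October has 31 days — 24 days to the end of October leaves 32.
November has 30 days (2 left).
2 days into December → December 2, 2005.

December 2, 2005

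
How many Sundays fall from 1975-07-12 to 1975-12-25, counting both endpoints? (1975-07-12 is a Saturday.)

24

1975-07-12 is a Saturday; the first Sunday on or after it is 1975-07-13 (1 day later).
From 1975-07-13 to 1975-12-25: 18 + 31 + 30 + 31 + 30 + 25 = 165 days (rest of July, August, September, October, November, December).
165 ÷ 7 = 23 full weeks with remainder 4, so 23 more Sundays after the first → 24.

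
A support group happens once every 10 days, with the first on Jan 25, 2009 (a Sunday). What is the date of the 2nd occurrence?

Feb 4, 2009

The 2nd occurrence is 1 interval after the first: 1 × 10 = 10 days after Jan 25, 2009.
Jan has 31 days — 6 days to the end of Jan leaves 4.
4 days into Feb → Feb 4, 2009.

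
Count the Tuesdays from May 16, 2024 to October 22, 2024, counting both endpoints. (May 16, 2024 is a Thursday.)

23

May 16, 2024 is a Thursday; the first Tuesday on or after it is May 21, 2024 (5 days later).
From May 21, 2024 to October 22, 2024: 10 + 30 + 31 + 31 + 30 + 22 = 154 days (rest of May, June, July, August, September, October).
154 ÷ 7 = 22 full weeks with remainder 0, so 22 more Tuesdays after the first → 23.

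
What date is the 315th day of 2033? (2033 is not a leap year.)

11 November 2033

January has 31 days (315 − 31 = 284 remain).
February has 28 days (284 − 28 = 256 remain).
March has 31 days (256 − 31 = 225 remain).
April has 30 days (225 − 30 = 195 remain).
May has 31 days (195 − 31 = 164 remain).
June has 30 days (164 − 30 = 134 remain).
July has 31 days (134 − 31 = 103 remain).
August has 31 days (103 − 31 = 72 remain).
September has 30 days (72 − 30 = 42 remain).
October has 31 days (42 − 31 = 11 remain).
11 into November → November 11.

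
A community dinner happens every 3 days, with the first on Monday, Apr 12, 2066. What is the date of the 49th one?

The 49th occurrence is 48 intervals after the first: 48 × 3 = 144 days after Apr 12, 2066.
Apr has 30 days — 18 days to the end of Apr leaves 126.
May has 31 days (95 left).
Jun has 30 days (65 left).
Jul has 31 days (34 left).
Aug has 31 days (3 left).
3 days into Sep → Sep 3, 2066.

Sep 3, 2066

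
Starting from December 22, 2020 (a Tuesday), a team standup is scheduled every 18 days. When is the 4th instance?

February 14, 2021

The 4th occurrence is 3 intervals after the first: 3 × 18 = 54 days after December 22, 2020.
December has 31 days — 9 days to the end of December leaves 45.
January has 31 days (14 left).
14 days into February → February 14, 2021.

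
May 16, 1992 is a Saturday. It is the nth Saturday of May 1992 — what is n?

3rd

Day 16 falls in week ⌈16/7⌉ of the month.
Days 1–7 hold the 1st Saturday, 8–14 the 2nd, 15–21 the 3rd, 22–28 the 4th, 29–31 the 5th.
16 is in the range for the 3rd.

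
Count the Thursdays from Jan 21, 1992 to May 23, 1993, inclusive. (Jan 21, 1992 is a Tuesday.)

70

Jan 21, 1992 is a Tuesday; the first Thursday on or after it is Jan 23, 1992 (2 days later).
From Jan 23, 1992 to May 23, 1993: 343 + 143 = 486 days (rest of 1992, to May 23, 1993 in 1993).
486 ÷ 7 = 69 full weeks with remainder 3, so 69 more Thursdays after the first → 70.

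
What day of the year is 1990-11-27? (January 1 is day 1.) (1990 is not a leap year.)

331

Days in months before November: 31 + 28 + 31 + 30 + 31 + 30 + 31 + 31 + 30 + 31 = 304.
Plus 27 days into November → day 331.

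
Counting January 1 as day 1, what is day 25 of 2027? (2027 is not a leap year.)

Jan 25, 2027

25 into Jan → Jan 25.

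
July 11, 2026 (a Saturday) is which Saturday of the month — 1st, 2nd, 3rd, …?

2nd

Day 11 falls in week ⌈11/7⌉ of the month.
Days 1–7 hold the 1st Saturday, 8–14 the 2nd, 15–21 the 3rd, 22–28 the 4th, 29–31 the 5th.
11 is in the range for the 2nd.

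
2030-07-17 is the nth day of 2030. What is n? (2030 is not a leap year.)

198

Days in months before July: 31 + 28 + 31 + 30 + 31 + 30 = 181.
Plus 17 days into July → day 198.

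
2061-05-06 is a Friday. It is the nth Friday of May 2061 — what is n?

1st

Day 6 falls in week ⌈6/7⌉ of the month.
Days 1–7 hold the 1st Friday, 8–14 the 2nd, 15–21 the 3rd, 22–28 the 4th, 29–31 the 5th.
6 is in the range for the 1st.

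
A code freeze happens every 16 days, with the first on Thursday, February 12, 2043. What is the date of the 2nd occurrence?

February 28, 2043

The 2nd occurrence is 1 interval after the first: 1 × 16 = 16 days after February 12, 2043.
16 days later is February 28, 2043.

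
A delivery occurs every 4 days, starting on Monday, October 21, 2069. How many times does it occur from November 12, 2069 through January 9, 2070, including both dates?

15

Occurrences land 4·i days after October 21, 2069 for i = 0, 1, 2, …
November 12, 2069 is 22 days after the start; 22 ÷ 4 = 5 remainder 2; since the remainder is 2, round up to i = 6. First occurrence in the window: #7 on November 14, 2069 (6×4 = 24 days in).
January 9, 2070 is 80 days after the start; 80 ÷ 4 = 20 remainder 0. Last occurrence in the window: #21 on January 9, 2070.
Occurrences #7 through #21: 15 in total.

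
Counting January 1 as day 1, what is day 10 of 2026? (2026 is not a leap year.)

10 January 2026

10 into January → January 10.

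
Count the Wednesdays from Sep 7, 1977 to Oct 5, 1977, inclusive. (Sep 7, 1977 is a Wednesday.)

5

Sep 7, 1977 is a Wednesday; the first Wednesday on or after it is Sep 7, 1977.
From Sep 7, 1977 to Oct 5, 1977: 23 + 5 = 28 days (rest of Sep, Oct).
28 ÷ 7 = 4 full weeks with remainder 0, so 4 more Wednesdays after the first → 5.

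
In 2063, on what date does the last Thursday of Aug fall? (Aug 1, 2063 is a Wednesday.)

Aug 30, 2063

Aug 2063 begins on a Wednesday, so the first Thursday is Aug 2 (1 day later).
Aug 2063 has 31 days. Adding weeks: 2, 9, 16, 23, 30 — the last one ≤ 31 is the 30th.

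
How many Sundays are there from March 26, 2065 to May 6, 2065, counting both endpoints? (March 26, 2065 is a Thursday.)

6

March 26, 2065 is a Thursday; the first Sunday on or after it is March 29, 2065 (3 days later).
From March 29, 2065 to May 6, 2065: 2 + 30 + 6 = 38 days (rest of March, April, May).
38 ÷ 7 = 5 full weeks with remainder 3, so 5 more Sundays after the first → 6.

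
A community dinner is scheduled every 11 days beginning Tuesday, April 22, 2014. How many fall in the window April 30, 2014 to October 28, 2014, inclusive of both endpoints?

Occurrences land 11·i days after April 22, 2014 for i = 0, 1, 2, …
April 30, 2014 is 8 days after the start; 8 ÷ 11 = 0 remainder 8; since the remainder is 8, round up to i = 1. First occurrence in the window: #2 on May 3, 2014 (1×11 = 11 days in).
October 28, 2014 is 189 days after the start; 189 ÷ 11 = 17 remainder 2. Last occurrence in the window: #18 on October 26, 2014.
Occurrences #2 through #18: 17 in total.

17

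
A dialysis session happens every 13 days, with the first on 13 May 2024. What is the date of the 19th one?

2 January 2025

The 19th occurrence is 18 intervals after the first: 18 × 13 = 234 days after 13 May 2024.
May has 31 days — 18 days to the end of May leaves 216.
June has 30 days (186 left).
July has 31 days (155 left).
August has 31 days (124 left).
September has 30 days (94 left).
October has 31 days (63 left).
November has 30 days (33 left).
December has 31 days (2 left).
2 days into January → 2 January 2025.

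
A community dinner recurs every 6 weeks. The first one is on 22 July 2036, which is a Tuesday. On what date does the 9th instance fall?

The 9th occurrence is 8 intervals after the first: 8 × 42 = 336 days after 22 July 2036.
July has 31 days — 9 days to the end of July leaves 327.
August has 31 days (296 left).
September has 30 days (266 left).
October has 31 days (235 left).
November has 30 days (205 left).
December has 31 days (174 left).
January has 31 days (143 left).
February has 28 days (115 left).
March has 31 days (84 left).
April has 30 days (54 left).
May has 31 days (23 left).
23 days into June → 23 June 2037.

23 June 2037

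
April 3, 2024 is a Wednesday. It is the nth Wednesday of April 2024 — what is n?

Day 3 falls in week ⌈3/7⌉ of the month.
Days 1–7 hold the 1st Wednesday, 8–14 the 2nd, 15–21 the 3rd, 22–28 the 4th, 29–31 the 5th.
3 is in the range for the 1st.

1st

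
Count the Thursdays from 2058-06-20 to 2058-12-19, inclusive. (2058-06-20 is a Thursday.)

2058-06-20 is a Thursday; the first Thursday on or after it is 2058-06-20.
From 2058-06-20 to 2058-12-19: 10 + 31 + 31 + 30 + 31 + 30 + 19 = 182 days (rest of June, July, August, September, October, November, December).
182 ÷ 7 = 26 full weeks with remainder 0, so 26 more Thursdays after the first → 27.

27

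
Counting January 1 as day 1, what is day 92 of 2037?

Apr 2, 2037

Jan has 31 days (92 − 31 = 61 remain).
Feb has 28 days (61 − 28 = 33 remain).
Mar has 31 days (33 − 31 = 2 remain).
2 into Apr → Apr 2.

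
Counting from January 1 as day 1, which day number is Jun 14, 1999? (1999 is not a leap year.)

165

Days in months before Jun: 31 + 28 + 31 + 30 + 31 = 151.
Plus 14 days into Jun → day 165.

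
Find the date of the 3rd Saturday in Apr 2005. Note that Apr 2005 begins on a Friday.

Apr 2005 begins on a Friday, so the first Saturday is Apr 2 (1 day later).
The 3rd Saturday is 2 weeks later: 2 + 14 = 16.

Apr 16, 2005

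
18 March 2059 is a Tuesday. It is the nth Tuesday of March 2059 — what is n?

Day 18 falls in week ⌈18/7⌉ of the month.
Days 1–7 hold the 1st Tuesday, 8–14 the 2nd, 15–21 the 3rd, 22–28 the 4th, 29–31 the 5th.
18 is in the range for the 3rd.

3rd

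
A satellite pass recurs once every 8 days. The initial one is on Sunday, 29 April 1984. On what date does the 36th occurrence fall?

3 February 1985

The 36th occurrence is 35 intervals after the first: 35 × 8 = 280 days after 29 April 1984.
April has 30 days — 1 day to the end of April leaves 279.
May has 31 days (248 left).
June has 30 days (218 left).
July has 31 days (187 left).
August has 31 days (156 left).
September has 30 days (126 left).
October has 31 days (95 left).
November has 30 days (65 left).
December has 31 days (34 left).
January has 31 days (3 left).
3 days into February → 3 February 1985.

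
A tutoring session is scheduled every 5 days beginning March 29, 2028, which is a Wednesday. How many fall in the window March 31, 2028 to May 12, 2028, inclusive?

Occurrences land 5·i days after March 29, 2028 for i = 0, 1, 2, …
March 31, 2028 is 2 days after the start; 2 ÷ 5 = 0 remainder 2; since the remainder is 2, round up to i = 1. First occurrence in the window: #2 on April 3, 2028 (1×5 = 5 days in).
May 12, 2028 is 44 days after the start; 44 ÷ 5 = 8 remainder 4. Last occurrence in the window: #9 on May 8, 2028.
Occurrences #2 through #9: 8 in total.

8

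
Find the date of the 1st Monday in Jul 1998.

The first Monday of Jul 1998 is Jul 6.

Jul 6, 1998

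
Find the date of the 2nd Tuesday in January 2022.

The first Tuesday of January 2022 is January 4.
The 2nd Tuesday is 1 weeks later: 4 + 7 = 11.

11 January 2022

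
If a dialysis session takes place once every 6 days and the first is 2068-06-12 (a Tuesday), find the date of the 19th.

2068-09-28

The 19th occurrence is 18 intervals after the first: 18 × 6 = 108 days after 2068-06-12.
June has 30 days — 18 days to the end of June leaves 90.
July has 31 days (59 left).
August has 31 days (28 left).
28 days into September → 2068-09-28.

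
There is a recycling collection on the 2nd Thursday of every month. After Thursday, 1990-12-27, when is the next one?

1991-01-10

December 1990 starts on a Saturday; its first Thursday is the 6th, so the 2nd Thursday is the 13th — 1990-12-13.
That is not after 1990-12-27, so look at January 1991.
January 1991 starts on a Tuesday; its first Thursday is the 3rd, so the 2nd Thursday is the 10th — 1991-01-10.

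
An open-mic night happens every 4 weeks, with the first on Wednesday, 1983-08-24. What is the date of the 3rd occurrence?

The 3rd occurrence is 2 intervals after the first: 2 × 28 = 56 days after 1983-08-24.
August has 31 days — 7 days to the end of August leaves 49.
September has 30 days (19 left).
19 days into October → 1983-10-19.

1983-10-19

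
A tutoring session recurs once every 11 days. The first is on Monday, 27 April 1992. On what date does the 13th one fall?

The 13th occurrence is 12 intervals after the first: 12 × 11 = 132 days after 27 April 1992.
April has 30 days — 3 days to the end of April leaves 129.
May has 31 days (98 left).
June has 30 days (68 left).
July has 31 days (37 left).
August has 31 days (6 left).
6 days into September → 6 September 1992.

6 September 1992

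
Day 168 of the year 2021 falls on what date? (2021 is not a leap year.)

2021-06-17

January has 31 days (168 − 31 = 137 remain).
February has 28 days (137 − 28 = 109 remain).
March has 31 days (109 − 31 = 78 remain).
April has 30 days (78 − 30 = 48 remain).
May has 31 days (48 − 31 = 17 remain).
17 into June → June 17.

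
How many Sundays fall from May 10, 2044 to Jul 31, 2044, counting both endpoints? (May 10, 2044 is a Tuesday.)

May 10, 2044 is a Tuesday; the first Sunday on or after it is May 15, 2044 (5 days later).
From May 15, 2044 to Jul 31, 2044: 16 + 30 + 31 = 77 days (rest of May, Jun, Jul).
77 ÷ 7 = 11 full weeks with remainder 0, so 11 more Sundays after the first → 12.

12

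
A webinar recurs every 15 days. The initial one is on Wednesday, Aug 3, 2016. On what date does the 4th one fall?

The 4th occurrence is 3 intervals after the first: 3 × 15 = 45 days after Aug 3, 2016.
Aug has 31 days — 28 days to the end of Aug leaves 17.
17 days into Sep → Sep 17, 2016.

Sep 17, 2016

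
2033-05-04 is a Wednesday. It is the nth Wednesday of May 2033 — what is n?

1st

Day 4 falls in week ⌈4/7⌉ of the month.
Days 1–7 hold the 1st Wednesday, 8–14 the 2nd, 15–21 the 3rd, 22–28 the 4th, 29–31 the 5th.
4 is in the range for the 1st.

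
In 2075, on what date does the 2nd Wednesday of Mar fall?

The first Wednesday of Mar 2075 is Mar 6.
The 2nd Wednesday is 1 weeks later: 6 + 7 = 13.

Mar 13, 2075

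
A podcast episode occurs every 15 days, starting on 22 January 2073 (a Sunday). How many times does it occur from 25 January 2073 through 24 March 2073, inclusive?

4

Occurrences land 15·i days after 22 January 2073 for i = 0, 1, 2, …
25 January 2073 is 3 days after the start; 3 ÷ 15 = 0 remainder 3; since the remainder is 3, round up to i = 1. First occurrence in the window: #2 on 6 February 2073 (1×15 = 15 days in).
24 March 2073 is 61 days after the start; 61 ÷ 15 = 4 remainder 1. Last occurrence in the window: #5 on 23 March 2073.
Occurrences #2 through #5: 4 in total.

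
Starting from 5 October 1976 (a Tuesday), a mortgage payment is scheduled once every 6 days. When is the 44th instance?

The 44th occurrence is 43 intervals after the first: 43 × 6 = 258 days after 5 October 1976.
October has 31 days — 26 days to the end of October leaves 232.
November has 30 days (202 left).
December has 31 days (171 left).
January has 31 days (140 left).
February has 28 days (112 left).
March has 31 days (81 left).
April has 30 days (51 left).
May has 31 days (20 left).
20 days into June → 20 June 1977.

20 June 1977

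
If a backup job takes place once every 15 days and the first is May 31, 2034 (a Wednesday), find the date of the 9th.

Sep 28, 2034

The 9th occurrence is 8 intervals after the first: 8 × 15 = 120 days after May 31, 2034.
May has 31 days — 0 days to the end of May leaves 120.
Jun has 30 days (90 left).
Jul has 31 days (59 left).
Aug has 31 days (28 left).
28 days into Sep → Sep 28, 2034.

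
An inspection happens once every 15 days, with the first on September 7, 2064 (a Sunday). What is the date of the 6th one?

The 6th occurrence is 5 intervals after the first: 5 × 15 = 75 days after September 7, 2064.
September has 30 days — 23 days to the end of September leaves 52.
October has 31 days (21 left).
21 days into November → November 21, 2064.

November 21, 2064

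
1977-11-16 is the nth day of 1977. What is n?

320

Days in months before November: 31 + 28 + 31 + 30 + 31 + 30 + 31 + 31 + 30 + 31 = 304.
Plus 16 days into November → day 320.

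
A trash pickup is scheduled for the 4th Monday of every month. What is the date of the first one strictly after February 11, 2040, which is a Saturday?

February 2040 starts on a Wednesday; its first Monday is the 6th, so the 4th Monday is the 27th — February 27, 2040.
February 27, 2040 is after February 11, 2040, so that is the next one.

February 27, 2040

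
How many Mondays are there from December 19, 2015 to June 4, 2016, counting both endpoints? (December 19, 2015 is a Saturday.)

24

December 19, 2015 is a Saturday; the first Monday on or after it is December 21, 2015 (2 days later).
From December 21, 2015 to June 4, 2016: 10 + 31 + 29 + 31 + 30 + 31 + 4 = 166 days (rest of December, January, February, March, April, May, June).
166 ÷ 7 = 23 full weeks with remainder 5, so 23 more Mondays after the first → 24.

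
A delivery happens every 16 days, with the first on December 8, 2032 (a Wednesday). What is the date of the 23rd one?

November 25, 2033

The 23rd occurrence is 22 intervals after the first: 22 × 16 = 352 days after December 8, 2032.
December has 31 days — 23 days to the end of December leaves 329.
January has 31 days (298 left).
February has 28 days (270 left).
March has 31 days (239 left).
April has 30 days (209 left).
May has 31 days (178 left).
June has 30 days (148 left).
July has 31 days (117 left).
August has 31 days (86 left).
September has 30 days (56 left).
October has 31 days (25 left).
25 days into November → November 25, 2033.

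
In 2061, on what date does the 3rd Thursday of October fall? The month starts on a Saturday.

October 20, 2061

October 2061 begins on a Saturday, so the first Thursday is October 6 (5 days later).
The 3rd Thursday is 2 weeks later: 6 + 14 = 20.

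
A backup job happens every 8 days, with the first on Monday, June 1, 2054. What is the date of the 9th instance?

The 9th occurrence is 8 intervals after the first: 8 × 8 = 64 days after June 1, 2054.
June has 30 days — 29 days to the end of June leaves 35.
July has 31 days (4 left).
4 days into August → August 4, 2054.

August 4, 2054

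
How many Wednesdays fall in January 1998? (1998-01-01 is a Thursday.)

1998-01-01 is a Thursday; the first Wednesday on or after it is 1998-01-07 (6 days later).
From 1998-01-07 to 1998-01-31 is 31 − 7 = 24 days.
24 ÷ 7 = 3 full weeks with remainder 3, so 3 more Wednesdays after the first → 4.

4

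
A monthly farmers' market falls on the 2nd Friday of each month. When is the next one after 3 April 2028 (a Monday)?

14 April 2028

April 2028 starts on a Saturday; its first Friday is the 7th, so the 2nd Friday is the 14th — 14 April 2028.
14 April 2028 is after 3 April 2028, so that is the next one.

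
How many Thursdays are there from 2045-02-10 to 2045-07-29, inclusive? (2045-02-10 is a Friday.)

24

2045-02-10 is a Friday; the first Thursday on or after it is 2045-02-16 (6 days later).
From 2045-02-16 to 2045-07-29: 12 + 31 + 30 + 31 + 30 + 29 = 163 days (rest of February, March, April, May, June, July).
163 ÷ 7 = 23 full weeks with remainder 2, so 23 more Thursdays after the first → 24.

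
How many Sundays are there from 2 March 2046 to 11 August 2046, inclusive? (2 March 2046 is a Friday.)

23

2 March 2046 is a Friday; the first Sunday on or after it is 4 March 2046 (2 days later).
From 4 March 2046 to 11 August 2046: 27 + 30 + 31 + 30 + 31 + 11 = 160 days (rest of March, April, May, June, July, August).
160 ÷ 7 = 22 full weeks with remainder 6, so 22 more Sundays after the first → 23.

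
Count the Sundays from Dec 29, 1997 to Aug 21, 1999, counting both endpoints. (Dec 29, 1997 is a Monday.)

85

Dec 29, 1997 is a Monday; the first Sunday on or after it is Jan 4, 1998 (6 days later).
From Jan 4, 1998 to Aug 21, 1999: 361 + 233 = 594 days (rest of 1998, to Aug 21, 1999 in 1999).
594 ÷ 7 = 84 full weeks with remainder 6, so 84 more Sundays after the first → 85.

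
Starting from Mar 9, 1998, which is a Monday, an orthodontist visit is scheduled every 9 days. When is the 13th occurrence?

The 13th occurrence is 12 intervals after the first: 12 × 9 = 108 days after Mar 9, 1998.
Mar has 31 days — 22 days to the end of Mar leaves 86.
Apr has 30 days (56 left).
May has 31 days (25 left).
25 days into Jun → Jun 25, 1998.

Jun 25, 1998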